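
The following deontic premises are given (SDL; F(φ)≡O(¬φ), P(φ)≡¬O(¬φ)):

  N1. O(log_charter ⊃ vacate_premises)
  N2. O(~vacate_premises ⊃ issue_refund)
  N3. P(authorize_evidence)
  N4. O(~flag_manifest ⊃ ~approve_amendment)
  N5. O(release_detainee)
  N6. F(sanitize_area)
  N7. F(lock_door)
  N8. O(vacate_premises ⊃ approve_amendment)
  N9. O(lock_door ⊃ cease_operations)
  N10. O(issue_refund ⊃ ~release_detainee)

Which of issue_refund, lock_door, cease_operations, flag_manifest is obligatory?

flag_manifest

Premise 5 gives O(release_detainee).
Premise 10 is O(issue_refund ⊃ ~release_detainee); contrapositively O(release_detainee ⊃ ~issue_refund). Since O(release_detainee) holds, K gives O(~issue_refund).
Premise 2 is O(~vacate_premises ⊃ issue_refund); contrapositively O(~issue_refund ⊃ vacate_premises). Since O(~issue_refund) holds, K gives O(vacate_premises).
From O(vacate_premises) and premise 8, O(vacate_premises ⊃ approve_amendment), we obtain O(approve_amendment).
Premise 4 is O(~flag_manifest ⊃ ~approve_amendment); contrapositively O(approve_amendment ⊃ flag_manifest). Since O(approve_amendment) holds, K gives O(flag_manifest).
So O(flag_manifest) holds — flag_manifest is obligatory. None of the other listed options is made obligatory by any chain of premises.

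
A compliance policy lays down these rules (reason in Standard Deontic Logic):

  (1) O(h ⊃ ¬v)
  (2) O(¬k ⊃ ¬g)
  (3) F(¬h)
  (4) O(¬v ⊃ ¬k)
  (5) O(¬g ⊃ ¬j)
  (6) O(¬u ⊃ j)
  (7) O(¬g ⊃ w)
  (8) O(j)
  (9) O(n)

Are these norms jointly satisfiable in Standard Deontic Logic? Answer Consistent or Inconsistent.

Premise 8 states O(j) outright.
Premise 5, O(¬g ⊃ ¬j), contraposes to O(j ⊃ g); with O(j) we get O(g).
Premise 2 is O(¬k ⊃ ¬g); contrapositively O(g ⊃ k). Since O(g) holds, K gives O(k).
Premise 4, O(¬v ⊃ ¬k), contraposes to O(k ⊃ v); with O(k) we get O(v).
Premise 1 is O(h ⊃ ¬v); contrapositively O(v ⊃ ¬h). Since O(v) holds, K gives O(¬h).
Yet premise 3 is F(¬h), i.e. O(h).
We now have both O(¬h) and O(h) — h is simultaneously obligatory and forbidden, violating the D-axiom.

Inconsistent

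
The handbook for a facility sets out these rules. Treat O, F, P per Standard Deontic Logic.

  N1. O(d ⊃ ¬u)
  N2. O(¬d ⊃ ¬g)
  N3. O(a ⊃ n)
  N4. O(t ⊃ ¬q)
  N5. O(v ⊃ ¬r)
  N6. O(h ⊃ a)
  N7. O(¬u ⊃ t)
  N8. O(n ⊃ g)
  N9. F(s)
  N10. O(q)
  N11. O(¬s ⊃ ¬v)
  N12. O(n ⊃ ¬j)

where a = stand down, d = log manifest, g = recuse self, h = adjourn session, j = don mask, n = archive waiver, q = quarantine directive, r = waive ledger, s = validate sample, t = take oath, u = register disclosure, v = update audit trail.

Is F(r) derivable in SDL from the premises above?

Premise 5 is O(v ⊃ ¬r), but O(v) is not derivable from the premises, so it does not yield O(¬r).
No other premise forces O(¬r). An ideal world satisfying every premise can still have r true, so F(r) is not derivable.

No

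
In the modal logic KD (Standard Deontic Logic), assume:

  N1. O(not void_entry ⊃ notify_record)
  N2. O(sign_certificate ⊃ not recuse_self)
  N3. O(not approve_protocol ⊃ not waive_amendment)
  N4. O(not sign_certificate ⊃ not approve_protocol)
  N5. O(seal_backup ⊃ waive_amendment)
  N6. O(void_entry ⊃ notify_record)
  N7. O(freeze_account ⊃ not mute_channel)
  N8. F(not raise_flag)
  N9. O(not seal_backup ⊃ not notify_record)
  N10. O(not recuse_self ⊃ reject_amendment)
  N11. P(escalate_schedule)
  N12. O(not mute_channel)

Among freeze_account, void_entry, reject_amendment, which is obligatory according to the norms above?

By case analysis on void_entry: premise 6 gives O(void_entry ⊃ notify_record) and premise 1 gives O(not void_entry ⊃ notify_record), so O(notify_record) either way.
Premise 9 is O(not seal_backup ⊃ not notify_record); contrapositively O(notify_record ⊃ seal_backup). Since O(notify_record) holds, K gives O(seal_backup).
Applying K to premise 5 (O(seal_backup ⊃ waive_amendment)) and O(seal_backup) yields O(waive_amendment).
Premise 3, O(not approve_protocol ⊃ not waive_amendment), contraposes to O(waive_amendment ⊃ approve_protocol); with O(waive_amendment) we get O(approve_protocol).
Premise 4 is O(not sign_certificate ⊃ not approve_protocol); contrapositively O(approve_protocol ⊃ sign_certificate). Since O(approve_protocol) holds, K gives O(sign_certificate).
From O(sign_certificate) and premise 2, O(sign_certificate ⊃ not recuse_self), we obtain O(not recuse_self).
Applying K to premise 10 (O(not recuse_self ⊃ reject_amendment)) and O(not recuse_self) yields O(reject_amendment).
So O(reject_amendment) holds — reject_amendment is obligatory. None of the other listed options is made obligatory by any chain of premises.

reject_amendment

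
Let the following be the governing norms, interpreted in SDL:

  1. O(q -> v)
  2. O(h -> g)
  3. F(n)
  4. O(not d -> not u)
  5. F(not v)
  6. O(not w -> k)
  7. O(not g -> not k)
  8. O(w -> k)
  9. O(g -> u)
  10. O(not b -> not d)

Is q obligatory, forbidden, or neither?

Neither

Premise 1 is O(q -> v); even if O(v) held, inferring O(q) would be affirming the consequent — invalid.
No premise or chain of K-axiom applications forces O(q), and none forces O(not q). So q is neither obligatory nor forbidden under these norms.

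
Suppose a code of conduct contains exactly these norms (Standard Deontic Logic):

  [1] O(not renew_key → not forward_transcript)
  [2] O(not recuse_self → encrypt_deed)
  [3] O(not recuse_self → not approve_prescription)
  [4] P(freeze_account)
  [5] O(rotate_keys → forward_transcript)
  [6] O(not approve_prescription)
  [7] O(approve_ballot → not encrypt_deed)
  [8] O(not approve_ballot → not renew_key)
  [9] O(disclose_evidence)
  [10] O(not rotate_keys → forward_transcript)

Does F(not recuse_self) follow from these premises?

Yes

By case analysis on not rotate_keys: premise 10 gives O(not rotate_keys → forward_transcript) and premise 5 gives O(rotate_keys → forward_transcript), so O(forward_transcript) either way.
Premise 1, O(not renew_key → not forward_transcript), contraposes to O(forward_transcript → renew_key); with O(forward_transcript) we get O(renew_key).
Premise 8 is O(not approve_ballot → not renew_key); contrapositively O(renew_key → approve_ballot). Since O(renew_key) holds, K gives O(approve_ballot).
With premise 7, O(approve_ballot → not encrypt_deed), the K-axiom yields O(not encrypt_deed).
Premise 2, O(not recuse_self → encrypt_deed), contraposes to O(not encrypt_deed → recuse_self); with O(not encrypt_deed) we get O(recuse_self).
Premises 3, 4, 6, 9 do not contribute to this derivation.
So O(recuse_self) holds, i.e. F(not recuse_self). The claim follows.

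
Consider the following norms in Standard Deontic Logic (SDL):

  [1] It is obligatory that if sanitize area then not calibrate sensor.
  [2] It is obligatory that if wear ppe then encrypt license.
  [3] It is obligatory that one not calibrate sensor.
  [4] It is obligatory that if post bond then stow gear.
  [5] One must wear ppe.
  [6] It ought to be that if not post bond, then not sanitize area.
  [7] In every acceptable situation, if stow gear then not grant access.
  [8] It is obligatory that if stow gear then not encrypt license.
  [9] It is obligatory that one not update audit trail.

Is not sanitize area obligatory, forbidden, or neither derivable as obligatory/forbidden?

Obligatory

Premise 5 gives O(wear_ppe).
Premise 2 is O(wear_ppe → encrypt_license); since O(wear_ppe), deontic closure gives O(encrypt_license).
Premise 8 is O(stow_gear → ¬encrypt_license); contrapositively O(encrypt_license → ¬stow_gear). Since O(encrypt_license) holds, K gives O(¬stow_gear).
The contrapositive of premise 4 (O(post_bond → stow_gear)) is O(¬stow_gear → ¬post_bond), and O(¬stow_gear) is already established, so O(¬post_bond).
Premise 6 is O(¬post_bond → ¬sanitize_area); since O(¬post_bond), deontic closure gives O(¬sanitize_area).
Premises 1, 3, 7, 9 do not contribute to this derivation.
Hence ¬sanitize_area is obligatory.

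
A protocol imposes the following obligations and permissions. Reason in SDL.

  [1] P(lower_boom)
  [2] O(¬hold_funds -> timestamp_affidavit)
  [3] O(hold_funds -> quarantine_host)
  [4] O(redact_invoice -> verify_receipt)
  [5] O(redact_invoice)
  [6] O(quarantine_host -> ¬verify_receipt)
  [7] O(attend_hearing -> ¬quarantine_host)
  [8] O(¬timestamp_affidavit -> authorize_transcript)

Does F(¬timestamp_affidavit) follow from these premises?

Yes

Premise 5 gives O(redact_invoice).
Applying K to premise 4 (O(redact_invoice -> verify_receipt)) and O(redact_invoice) yields O(verify_receipt).
The contrapositive of premise 6 (O(quarantine_host -> ¬verify_receipt)) is O(verify_receipt -> ¬quarantine_host), and O(verify_receipt) is already established, so O(¬quarantine_host).
Premise 3 is O(hold_funds -> quarantine_host); contrapositively O(¬quarantine_host -> ¬hold_funds). Since O(¬quarantine_host) holds, K gives O(¬hold_funds).
From O(¬hold_funds) and premise 2, O(¬hold_funds -> timestamp_affidavit), we obtain O(timestamp_affidavit).
Premises 1, 7, 8 do not contribute to this derivation.
So O(timestamp_affidavit) holds, i.e. F(¬timestamp_affidavit). The claim follows.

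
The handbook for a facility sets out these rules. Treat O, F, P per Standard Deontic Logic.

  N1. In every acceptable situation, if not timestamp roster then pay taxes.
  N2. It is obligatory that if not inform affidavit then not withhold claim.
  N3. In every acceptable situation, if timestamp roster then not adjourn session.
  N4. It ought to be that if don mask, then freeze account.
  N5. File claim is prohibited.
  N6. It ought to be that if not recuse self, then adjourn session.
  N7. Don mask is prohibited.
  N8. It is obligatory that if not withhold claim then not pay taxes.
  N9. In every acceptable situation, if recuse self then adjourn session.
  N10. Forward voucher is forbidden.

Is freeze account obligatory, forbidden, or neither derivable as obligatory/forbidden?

Premise 4 is O(don_mask → freeze_account), but O(don_mask) is not derivable from the premises, so it does not yield O(freeze_account).
No premise or chain of K-axiom applications forces O(freeze_account), and none forces O(¬freeze_account). So freeze_account is neither obligatory nor forbidden under these norms.

Neither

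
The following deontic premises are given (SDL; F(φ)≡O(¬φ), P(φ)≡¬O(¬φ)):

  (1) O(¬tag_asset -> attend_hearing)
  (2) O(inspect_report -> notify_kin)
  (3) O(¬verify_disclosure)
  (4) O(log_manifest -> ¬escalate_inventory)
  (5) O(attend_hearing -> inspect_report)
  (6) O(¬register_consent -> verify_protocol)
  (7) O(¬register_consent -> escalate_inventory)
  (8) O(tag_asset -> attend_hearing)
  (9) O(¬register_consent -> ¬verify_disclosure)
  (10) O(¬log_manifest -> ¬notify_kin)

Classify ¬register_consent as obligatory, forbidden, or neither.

Forbidden

Premises 1 and 8 cover both cases: O(¬tag_asset -> attend_hearing) and O(tag_asset -> attend_hearing). Since ¬tag_asset ∨ tag_asset is a tautology, O(attend_hearing) follows.
From O(attend_hearing) and premise 5, O(attend_hearing -> inspect_report), we obtain O(inspect_report).
With premise 2, O(inspect_report -> notify_kin), the K-axiom yields O(notify_kin).
Premise 10 is O(¬log_manifest -> ¬notify_kin); contrapositively O(notify_kin -> log_manifest). Since O(notify_kin) holds, K gives O(log_manifest).
Applying K to premise 4 (O(log_manifest -> ¬escalate_inventory)) and O(log_manifest) yields O(¬escalate_inventory).
The contrapositive of premise 7 (O(¬register_consent -> escalate_inventory)) is O(¬escalate_inventory -> register_consent), and O(¬escalate_inventory) is already established, so O(register_consent).
Premises 3, 6, 9 do not contribute to this derivation.
Thus O(register_consent), which is F(¬register_consent): ¬register_consent is forbidden.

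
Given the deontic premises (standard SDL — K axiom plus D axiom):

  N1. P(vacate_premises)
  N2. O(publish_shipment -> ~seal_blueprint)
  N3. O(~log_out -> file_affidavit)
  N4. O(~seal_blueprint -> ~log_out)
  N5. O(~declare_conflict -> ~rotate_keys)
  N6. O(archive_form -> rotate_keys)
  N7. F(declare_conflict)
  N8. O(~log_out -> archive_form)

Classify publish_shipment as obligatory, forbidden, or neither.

F(declare_conflict) at premise 7 means O(~declare_conflict).
With premise 5, O(~declare_conflict -> ~rotate_keys), the K-axiom yields O(~rotate_keys).
Premise 6, O(archive_form -> rotate_keys), contraposes to O(~rotate_keys -> ~archive_form); with O(~rotate_keys) we get O(~archive_form).
Premise 8 is O(~log_out -> archive_form); contrapositively O(~archive_form -> log_out). Since O(~archive_form) holds, K gives O(log_out).
Premise 4 is O(~seal_blueprint -> ~log_out); contrapositively O(log_out -> seal_blueprint). Since O(log_out) holds, K gives O(seal_blueprint).
The contrapositive of premise 2 (O(publish_shipment -> ~seal_blueprint)) is O(seal_blueprint -> ~publish_shipment), and O(seal_blueprint) is already established, so O(~publish_shipment).
Premises 1, 3 do not contribute to this derivation.
Thus O(~publish_shipment), which is F(publish_shipment): publish_shipment is forbidden.

Forbidden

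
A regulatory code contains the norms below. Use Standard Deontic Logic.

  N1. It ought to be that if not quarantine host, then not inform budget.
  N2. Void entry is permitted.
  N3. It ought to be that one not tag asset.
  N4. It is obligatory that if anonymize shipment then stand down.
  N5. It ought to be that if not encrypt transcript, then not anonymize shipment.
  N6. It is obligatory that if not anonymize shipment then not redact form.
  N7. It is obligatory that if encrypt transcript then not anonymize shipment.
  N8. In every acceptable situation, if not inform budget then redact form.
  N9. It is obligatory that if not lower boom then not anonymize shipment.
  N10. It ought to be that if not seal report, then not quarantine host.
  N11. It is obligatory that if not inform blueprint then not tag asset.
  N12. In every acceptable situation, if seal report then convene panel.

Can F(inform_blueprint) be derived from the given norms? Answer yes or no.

Premise 11 is O(¬inform_blueprint → ¬tag_asset); even if O(¬tag_asset) held, inferring O(¬inform_blueprint) would be affirming the consequent — invalid.
No other premise forces O(¬inform_blueprint). An ideal world satisfying every premise can still have inform_blueprint true, so F(inform_blueprint) is not derivable.

No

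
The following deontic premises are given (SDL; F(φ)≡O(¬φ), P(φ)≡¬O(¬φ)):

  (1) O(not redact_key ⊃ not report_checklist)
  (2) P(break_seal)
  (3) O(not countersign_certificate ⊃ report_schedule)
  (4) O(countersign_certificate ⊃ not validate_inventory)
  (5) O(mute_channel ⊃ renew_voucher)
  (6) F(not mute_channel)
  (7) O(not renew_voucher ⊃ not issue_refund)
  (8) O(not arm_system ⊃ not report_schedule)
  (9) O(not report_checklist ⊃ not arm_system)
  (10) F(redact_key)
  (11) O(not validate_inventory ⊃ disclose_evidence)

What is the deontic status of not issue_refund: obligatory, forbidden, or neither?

Neither

Premise 7 is O(not renew_voucher ⊃ not issue_refund), but O(not renew_voucher) is not derivable from the premises, so it does not yield O(not issue_refund).
No premise or chain of K-axiom applications forces O(not issue_refund), and none forces O(issue_refund). So not issue_refund is neither obligatory nor forbidden under these norms.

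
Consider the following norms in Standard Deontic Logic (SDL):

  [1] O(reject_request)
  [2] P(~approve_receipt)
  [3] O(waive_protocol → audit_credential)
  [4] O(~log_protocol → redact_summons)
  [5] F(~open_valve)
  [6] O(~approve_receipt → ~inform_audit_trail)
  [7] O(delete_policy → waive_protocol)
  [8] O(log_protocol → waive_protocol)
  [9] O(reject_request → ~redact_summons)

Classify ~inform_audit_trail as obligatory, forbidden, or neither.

Premise 6 is O(~approve_receipt → ~inform_audit_trail), but O(~approve_receipt) is not derivable from the premises (the permission P(~approve_receipt) asserts only ~O(approve_receipt), not O(~approve_receipt)), so it does not yield O(~inform_audit_trail).
No premise or chain of K-axiom applications forces O(~inform_audit_trail), and none forces O(inform_audit_trail). So ~inform_audit_trail is neither obligatory nor forbidden under these norms.

Neither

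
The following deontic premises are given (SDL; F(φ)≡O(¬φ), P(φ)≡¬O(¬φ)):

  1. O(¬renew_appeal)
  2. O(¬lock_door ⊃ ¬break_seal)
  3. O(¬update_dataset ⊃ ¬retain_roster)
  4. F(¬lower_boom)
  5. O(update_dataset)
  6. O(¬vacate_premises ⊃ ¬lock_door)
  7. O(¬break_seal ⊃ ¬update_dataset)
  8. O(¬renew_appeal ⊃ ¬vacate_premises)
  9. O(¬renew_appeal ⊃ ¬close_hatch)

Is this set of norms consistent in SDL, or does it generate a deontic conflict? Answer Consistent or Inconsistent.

Premise 5 gives O(update_dataset).
Premise 7, O(¬break_seal ⊃ ¬update_dataset), contraposes to O(update_dataset ⊃ break_seal); with O(update_dataset) we get O(break_seal).
Premise 2 is O(¬lock_door ⊃ ¬break_seal); contrapositively O(break_seal ⊃ lock_door). Since O(break_seal) holds, K gives O(lock_door).
Premise 6 is O(¬vacate_premises ⊃ ¬lock_door); contrapositively O(lock_door ⊃ vacate_premises). Since O(lock_door) holds, K gives O(vacate_premises).
Premise 8, O(¬renew_appeal ⊃ ¬vacate_premises), contraposes to O(vacate_premises ⊃ renew_appeal); with O(vacate_premises) we get O(renew_appeal).
However, premise 1 gives O(¬renew_appeal).
We now have both O(renew_appeal) and O(¬renew_appeal) — renew_appeal is simultaneously obligatory and forbidden, violating the D-axiom.

Inconsistent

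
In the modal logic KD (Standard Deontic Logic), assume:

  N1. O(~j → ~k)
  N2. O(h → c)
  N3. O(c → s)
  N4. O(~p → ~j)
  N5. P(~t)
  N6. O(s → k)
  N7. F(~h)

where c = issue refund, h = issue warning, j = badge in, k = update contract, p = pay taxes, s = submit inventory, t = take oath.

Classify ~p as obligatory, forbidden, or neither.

Premise 7, F(~h), is equivalent to O(h).
With premise 2, O(h → c), the K-axiom yields O(c).
Applying K to premise 3 (O(c → s)) and O(c) yields O(s).
Premise 6 is O(s → k); since O(s), deontic closure gives O(k).
The contrapositive of premise 1 (O(~j → ~k)) is O(k → j), and O(k) is already established, so O(j).
The contrapositive of premise 4 (O(~p → ~j)) is O(j → p), and O(j) is already established, so O(p).
Premise 5 does not contribute to this derivation.
Thus O(p), which is F(~p): ~p is forbidden.

Forbidden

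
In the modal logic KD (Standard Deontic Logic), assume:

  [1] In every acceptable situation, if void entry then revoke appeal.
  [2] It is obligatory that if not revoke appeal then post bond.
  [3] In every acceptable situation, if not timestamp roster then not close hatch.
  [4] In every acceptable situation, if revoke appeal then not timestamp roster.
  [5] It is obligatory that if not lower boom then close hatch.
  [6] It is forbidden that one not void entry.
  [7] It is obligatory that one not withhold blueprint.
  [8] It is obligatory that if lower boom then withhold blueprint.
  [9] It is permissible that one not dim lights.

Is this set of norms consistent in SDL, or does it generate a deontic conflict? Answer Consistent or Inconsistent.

Premise 6, F(¬void_entry), is equivalent to O(void_entry).
From O(void_entry) and premise 1, O(void_entry → revoke_appeal), we obtain O(revoke_appeal).
Applying K to premise 4 (O(revoke_appeal → ¬timestamp_roster)) and O(revoke_appeal) yields O(¬timestamp_roster).
Applying K to premise 3 (O(¬timestamp_roster → ¬close_hatch)) and O(¬timestamp_roster) yields O(¬close_hatch).
Premise 5, O(¬lower_boom → close_hatch), contraposes to O(¬close_hatch → lower_boom); with O(¬close_hatch) we get O(lower_boom).
From O(lower_boom) and premise 8, O(lower_boom → withhold_blueprint), we obtain O(withhold_blueprint).
However, premise 7 gives O(¬withhold_blueprint).
We now have both O(withhold_blueprint) and O(¬withhold_blueprint) — withhold_blueprint is simultaneously obligatory and forbidden, violating the D-axiom.

Inconsistent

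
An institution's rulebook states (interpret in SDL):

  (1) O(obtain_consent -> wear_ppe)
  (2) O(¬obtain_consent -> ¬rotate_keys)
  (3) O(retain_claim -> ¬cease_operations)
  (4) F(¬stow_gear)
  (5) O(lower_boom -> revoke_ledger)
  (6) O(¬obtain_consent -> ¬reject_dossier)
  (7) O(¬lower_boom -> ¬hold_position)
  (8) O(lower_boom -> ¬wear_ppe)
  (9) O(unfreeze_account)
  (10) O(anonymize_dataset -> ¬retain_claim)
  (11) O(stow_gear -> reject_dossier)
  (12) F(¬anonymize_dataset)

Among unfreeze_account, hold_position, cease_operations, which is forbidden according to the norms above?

hold_position

Premise 4 is F(¬stow_gear), i.e. O(stow_gear).
From O(stow_gear) and premise 11, O(stow_gear -> reject_dossier), we obtain O(reject_dossier).
Premise 6 is O(¬obtain_consent -> ¬reject_dossier); contrapositively O(reject_dossier -> obtain_consent). Since O(reject_dossier) holds, K gives O(obtain_consent).
Applying K to premise 1 (O(obtain_consent -> wear_ppe)) and O(obtain_consent) yields O(wear_ppe).
Premise 8, O(lower_boom -> ¬wear_ppe), contraposes to O(wear_ppe -> ¬lower_boom); with O(wear_ppe) we get O(¬lower_boom).
From O(¬lower_boom) and premise 7, O(¬lower_boom -> ¬hold_position), we obtain O(¬hold_position).
So O(¬hold_position) holds, i.e. hold_position is forbidden. None of the other listed options is forbidden under the premises.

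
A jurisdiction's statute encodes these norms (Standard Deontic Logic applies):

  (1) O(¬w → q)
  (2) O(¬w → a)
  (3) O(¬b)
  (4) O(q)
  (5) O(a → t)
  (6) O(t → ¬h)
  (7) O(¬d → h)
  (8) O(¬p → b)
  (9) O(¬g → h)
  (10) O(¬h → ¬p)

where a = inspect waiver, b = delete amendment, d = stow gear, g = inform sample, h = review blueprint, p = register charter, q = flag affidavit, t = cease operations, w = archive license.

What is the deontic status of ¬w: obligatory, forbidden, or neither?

Premise 3 gives O(¬b).
The contrapositive of premise 8 (O(¬p → b)) is O(¬b → p), and O(¬b) is already established, so O(p).
The contrapositive of premise 10 (O(¬h → ¬p)) is O(p → h), and O(p) is already established, so O(h).
The contrapositive of premise 6 (O(t → ¬h)) is O(h → ¬t), and O(h) is already established, so O(¬t).
Premise 5 is O(a → t); contrapositively O(¬t → ¬a). Since O(¬t) holds, K gives O(¬a).
Premise 2, O(¬w → a), contraposes to O(¬a → w); with O(¬a) we get O(w).
Premises 1, 4, 7, 9 do not contribute to this derivation.
Thus O(w), which is F(¬w): ¬w is forbidden.

Forbidden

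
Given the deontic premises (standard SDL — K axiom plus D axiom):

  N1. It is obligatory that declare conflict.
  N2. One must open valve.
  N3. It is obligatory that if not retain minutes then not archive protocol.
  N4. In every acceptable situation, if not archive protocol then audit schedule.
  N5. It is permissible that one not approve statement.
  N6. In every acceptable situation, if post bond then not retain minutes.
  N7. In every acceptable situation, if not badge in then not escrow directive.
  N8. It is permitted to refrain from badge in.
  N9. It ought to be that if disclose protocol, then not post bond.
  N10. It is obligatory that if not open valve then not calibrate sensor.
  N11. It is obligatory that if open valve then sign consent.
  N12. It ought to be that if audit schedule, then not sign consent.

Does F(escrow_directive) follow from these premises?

No

Premise 7 is O(¬badge_in → ¬escrow_directive), but O(¬badge_in) is not derivable from the premises (the permission P(¬badge_in) asserts only ¬O(badge_in), not O(¬badge_in)), so it does not yield O(¬escrow_directive).
No other premise forces O(¬escrow_directive). An ideal world satisfying every premise can still have escrow_directive true, so F(escrow_directive) is not derivable.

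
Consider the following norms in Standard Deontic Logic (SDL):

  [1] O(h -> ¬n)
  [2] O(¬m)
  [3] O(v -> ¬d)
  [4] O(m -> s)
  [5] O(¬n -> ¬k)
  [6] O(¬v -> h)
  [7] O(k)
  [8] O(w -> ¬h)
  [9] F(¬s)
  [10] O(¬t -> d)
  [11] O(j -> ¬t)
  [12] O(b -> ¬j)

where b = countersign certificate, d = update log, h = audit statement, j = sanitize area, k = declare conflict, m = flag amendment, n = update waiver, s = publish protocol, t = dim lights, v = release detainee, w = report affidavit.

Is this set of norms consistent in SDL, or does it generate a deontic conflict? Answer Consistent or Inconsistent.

Premise 4 is O(m -> s); even if O(s) held, inferring O(m) would be affirming the consequent — invalid.
So O(m) is not derivable, and the apparent clash with O(¬m) does not arise.
A world satisfying every obligation exists (e.g. b=false, d=false, h=false, j=false, k=true, m=false, n=true, s=true, t=true, v=true, w=false); no atom is both obligatory and forbidden, so the set is consistent.

Consistent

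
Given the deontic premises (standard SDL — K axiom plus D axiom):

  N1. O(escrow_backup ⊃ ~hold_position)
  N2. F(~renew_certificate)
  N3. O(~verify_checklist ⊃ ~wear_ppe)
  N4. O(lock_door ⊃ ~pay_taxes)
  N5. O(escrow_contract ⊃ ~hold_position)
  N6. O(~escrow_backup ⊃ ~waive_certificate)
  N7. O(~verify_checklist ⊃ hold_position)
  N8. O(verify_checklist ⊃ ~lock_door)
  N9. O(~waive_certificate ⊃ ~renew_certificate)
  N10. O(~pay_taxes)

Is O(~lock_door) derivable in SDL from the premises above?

F(~renew_certificate) at premise 2 means O(renew_certificate).
Premise 9, O(~waive_certificate ⊃ ~renew_certificate), contraposes to O(renew_certificate ⊃ waive_certificate); with O(renew_certificate) we get O(waive_certificate).
The contrapositive of premise 6 (O(~escrow_backup ⊃ ~waive_certificate)) is O(waive_certificate ⊃ escrow_backup), and O(waive_certificate) is already established, so O(escrow_backup).
From O(escrow_backup) and premise 1, O(escrow_backup ⊃ ~hold_position), we obtain O(~hold_position).
Premise 7, O(~verify_checklist ⊃ hold_position), contraposes to O(~hold_position ⊃ verify_checklist); with O(~hold_position) we get O(verify_checklist).
With premise 8, O(verify_checklist ⊃ ~lock_door), the K-axiom yields O(~lock_door).
Premises 3, 4, 5, 10 do not contribute to this derivation.
So O(~lock_door) follows.

Yes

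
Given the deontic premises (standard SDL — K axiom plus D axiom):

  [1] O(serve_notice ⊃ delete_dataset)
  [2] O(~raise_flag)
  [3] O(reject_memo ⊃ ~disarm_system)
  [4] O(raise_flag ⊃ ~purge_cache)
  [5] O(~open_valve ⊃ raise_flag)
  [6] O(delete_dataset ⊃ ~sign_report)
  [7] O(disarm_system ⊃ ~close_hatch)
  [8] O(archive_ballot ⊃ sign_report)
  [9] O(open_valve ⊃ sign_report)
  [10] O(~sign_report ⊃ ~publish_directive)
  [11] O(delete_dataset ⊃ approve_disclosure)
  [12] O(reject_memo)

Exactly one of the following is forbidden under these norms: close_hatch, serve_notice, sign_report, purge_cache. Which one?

serve_notice

Premise 2 gives O(~raise_flag).
The contrapositive of premise 5 (O(~open_valve ⊃ raise_flag)) is O(~raise_flag ⊃ open_valve), and O(~raise_flag) is already established, so O(open_valve).
With premise 9, O(open_valve ⊃ sign_report), the K-axiom yields O(sign_report).
Premise 6, O(delete_dataset ⊃ ~sign_report), contraposes to O(sign_report ⊃ ~delete_dataset); with O(sign_report) we get O(~delete_dataset).
Premise 1 is O(serve_notice ⊃ delete_dataset); contrapositively O(~delete_dataset ⊃ ~serve_notice). Since O(~delete_dataset) holds, K gives O(~serve_notice).
So O(~serve_notice) holds, i.e. serve_notice is forbidden. None of the other listed options is forbidden under the premises.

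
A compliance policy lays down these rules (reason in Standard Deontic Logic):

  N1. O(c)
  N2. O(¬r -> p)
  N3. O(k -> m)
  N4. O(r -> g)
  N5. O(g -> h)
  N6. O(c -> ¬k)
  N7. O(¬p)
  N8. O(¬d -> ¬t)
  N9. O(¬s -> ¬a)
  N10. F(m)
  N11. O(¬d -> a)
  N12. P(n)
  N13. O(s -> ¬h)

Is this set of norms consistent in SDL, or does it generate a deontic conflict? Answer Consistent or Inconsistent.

Premise 3 is O(k -> m), but O(k) is not derivable from the premises, so it does not yield O(m).
So O(m) is not derivable, and the apparent clash with O(¬m) does not arise.
A world satisfying every obligation exists (e.g. a=false, c=true, d=true, g=true, h=true, k=false, m=false, n=false, p=false, r=true, s=false, t=false); no atom is both obligatory and forbidden, so the set is consistent.

Consistent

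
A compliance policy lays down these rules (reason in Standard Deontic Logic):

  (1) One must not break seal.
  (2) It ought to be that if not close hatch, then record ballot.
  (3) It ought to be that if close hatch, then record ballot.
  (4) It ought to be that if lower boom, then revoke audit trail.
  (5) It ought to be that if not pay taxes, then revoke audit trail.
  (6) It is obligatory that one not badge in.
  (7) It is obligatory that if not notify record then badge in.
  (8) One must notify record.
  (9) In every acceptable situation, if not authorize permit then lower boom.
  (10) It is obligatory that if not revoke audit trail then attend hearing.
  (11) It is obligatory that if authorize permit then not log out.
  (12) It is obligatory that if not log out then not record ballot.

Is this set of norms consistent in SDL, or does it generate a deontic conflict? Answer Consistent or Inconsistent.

Premise 7 is O(¬notify_record → badge_in), but O(¬notify_record) is not derivable from the premises, so it does not yield O(badge_in).
So O(badge_in) is not derivable, and the apparent clash with O(¬badge_in) does not arise.
A world satisfying every obligation exists (e.g. attend_hearing=false, authorize_permit=false, badge_in=false, break_seal=false, close_hatch=false, log_out=true, lower_boom=true, notify_record=true, pay_taxes=false, record_ballot=true, revoke_audit_trail=true); no atom is both obligatory and forbidden, so the set is consistent.

Consistent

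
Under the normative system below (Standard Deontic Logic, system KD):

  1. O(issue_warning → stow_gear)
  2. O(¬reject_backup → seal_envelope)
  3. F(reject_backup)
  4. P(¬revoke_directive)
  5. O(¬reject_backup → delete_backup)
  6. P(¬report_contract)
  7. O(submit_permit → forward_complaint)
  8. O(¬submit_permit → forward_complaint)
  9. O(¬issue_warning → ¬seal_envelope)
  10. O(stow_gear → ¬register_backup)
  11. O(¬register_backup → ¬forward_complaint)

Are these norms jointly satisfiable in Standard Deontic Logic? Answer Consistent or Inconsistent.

Premises 7 and 8 cover both cases: O(submit_permit → forward_complaint) and O(¬submit_permit → forward_complaint). Since submit_permit ∨ ¬submit_permit is a tautology, O(forward_complaint) follows.
The contrapositive of premise 11 (O(¬register_backup → ¬forward_complaint)) is O(forward_complaint → register_backup), and O(forward_complaint) is already established, so O(register_backup).
Premise 10, O(stow_gear → ¬register_backup), contraposes to O(register_backup → ¬stow_gear); with O(register_backup) we get O(¬stow_gear).
The contrapositive of premise 1 (O(issue_warning → stow_gear)) is O(¬stow_gear → ¬issue_warning), and O(¬stow_gear) is already established, so O(¬issue_warning).
Applying K to premise 9 (O(¬issue_warning → ¬seal_envelope)) and O(¬issue_warning) yields O(¬seal_envelope).
The contrapositive of premise 2 (O(¬reject_backup → seal_envelope)) is O(¬seal_envelope → reject_backup), and O(¬seal_envelope) is already established, so O(reject_backup).
However, F(reject_backup) at premise 3 amounts to O(¬reject_backup).
We now have both O(reject_backup) and O(¬reject_backup) — reject_backup is simultaneously obligatory and forbidden, violating the D-axiom.

Inconsistent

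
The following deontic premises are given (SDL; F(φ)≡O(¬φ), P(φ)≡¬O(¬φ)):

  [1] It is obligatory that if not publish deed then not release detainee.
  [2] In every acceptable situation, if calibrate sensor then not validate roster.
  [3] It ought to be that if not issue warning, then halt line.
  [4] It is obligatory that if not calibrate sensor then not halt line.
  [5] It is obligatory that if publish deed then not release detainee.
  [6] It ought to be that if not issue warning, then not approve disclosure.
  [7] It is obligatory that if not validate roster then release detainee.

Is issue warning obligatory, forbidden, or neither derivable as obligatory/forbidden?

By case analysis on ¬publish_deed: premise 1 gives O(¬publish_deed → ¬release_detainee) and premise 5 gives O(publish_deed → ¬release_detainee), so O(¬release_detainee) either way.
Premise 7, O(¬validate_roster → release_detainee), contraposes to O(¬release_detainee → validate_roster); with O(¬release_detainee) we get O(validate_roster).
Premise 2 is O(calibrate_sensor → ¬validate_roster); contrapositively O(validate_roster → ¬calibrate_sensor). Since O(validate_roster) holds, K gives O(¬calibrate_sensor).
From O(¬calibrate_sensor) and premise 4, O(¬calibrate_sensor → ¬halt_line), we obtain O(¬halt_line).
The contrapositive of premise 3 (O(¬issue_warning → halt_line)) is O(¬halt_line → issue_warning), and O(¬halt_line) is already established, so O(issue_warning).
Premise 6 does not contribute to this derivation.
Hence issue_warning is obligatory.

Obligatory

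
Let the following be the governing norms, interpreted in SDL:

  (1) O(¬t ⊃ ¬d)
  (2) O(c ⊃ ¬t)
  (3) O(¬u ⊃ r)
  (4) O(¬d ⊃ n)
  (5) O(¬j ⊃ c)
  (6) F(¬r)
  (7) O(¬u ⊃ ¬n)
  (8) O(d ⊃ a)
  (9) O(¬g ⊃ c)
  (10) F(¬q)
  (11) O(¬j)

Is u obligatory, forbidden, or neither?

Obligatory

From premise 11 we have O(¬j).
From O(¬j) and premise 5, O(¬j ⊃ c), we obtain O(c).
Applying K to premise 2 (O(c ⊃ ¬t)) and O(c) yields O(¬t).
With premise 1, O(¬t ⊃ ¬d), the K-axiom yields O(¬d).
With premise 4, O(¬d ⊃ n), the K-axiom yields O(n).
The contrapositive of premise 7 (O(¬u ⊃ ¬n)) is O(n ⊃ u), and O(n) is already established, so O(u).
Premises 3, 6, 8, 9, 10 do not contribute to this derivation.
Hence u is obligatory.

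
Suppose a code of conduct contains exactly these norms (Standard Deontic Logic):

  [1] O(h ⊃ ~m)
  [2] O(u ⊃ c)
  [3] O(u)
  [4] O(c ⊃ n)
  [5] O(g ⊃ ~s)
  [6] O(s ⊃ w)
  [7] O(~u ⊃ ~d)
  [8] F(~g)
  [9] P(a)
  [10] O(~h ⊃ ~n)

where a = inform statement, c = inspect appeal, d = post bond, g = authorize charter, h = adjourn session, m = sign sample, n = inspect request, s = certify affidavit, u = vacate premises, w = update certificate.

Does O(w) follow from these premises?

Premise 6 is O(s ⊃ w), but O(s) is not derivable from the premises, so it does not yield O(w).
No other premise forces O(w). An ideal world satisfying every premise can still have w false, so O(w) is not derivable.

No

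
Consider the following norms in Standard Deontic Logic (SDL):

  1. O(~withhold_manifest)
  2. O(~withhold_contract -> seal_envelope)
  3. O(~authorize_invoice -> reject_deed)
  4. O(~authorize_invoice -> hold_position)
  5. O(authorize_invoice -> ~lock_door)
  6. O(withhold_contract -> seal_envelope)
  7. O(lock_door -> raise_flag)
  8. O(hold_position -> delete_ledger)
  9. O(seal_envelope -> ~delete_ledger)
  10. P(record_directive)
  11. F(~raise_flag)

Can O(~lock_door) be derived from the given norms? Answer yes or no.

Premises 6 and 2 cover both cases: O(withhold_contract -> seal_envelope) and O(~withhold_contract -> seal_envelope). Since withhold_contract ∨ ~withhold_contract is a tautology, O(seal_envelope) follows.
Premise 9 is O(seal_envelope -> ~delete_ledger); since O(seal_envelope), deontic closure gives O(~delete_ledger).
Premise 8 is O(hold_position -> delete_ledger); contrapositively O(~delete_ledger -> ~hold_position). Since O(~delete_ledger) holds, K gives O(~hold_position).
Premise 4, O(~authorize_invoice -> hold_position), contraposes to O(~hold_position -> authorize_invoice); with O(~hold_position) we get O(authorize_invoice).
From O(authorize_invoice) and premise 5, O(authorize_invoice -> ~lock_door), we obtain O(~lock_door).
Premises 1, 3, 7, 10, 11 do not contribute to this derivation.
So O(~lock_door) follows.

Yes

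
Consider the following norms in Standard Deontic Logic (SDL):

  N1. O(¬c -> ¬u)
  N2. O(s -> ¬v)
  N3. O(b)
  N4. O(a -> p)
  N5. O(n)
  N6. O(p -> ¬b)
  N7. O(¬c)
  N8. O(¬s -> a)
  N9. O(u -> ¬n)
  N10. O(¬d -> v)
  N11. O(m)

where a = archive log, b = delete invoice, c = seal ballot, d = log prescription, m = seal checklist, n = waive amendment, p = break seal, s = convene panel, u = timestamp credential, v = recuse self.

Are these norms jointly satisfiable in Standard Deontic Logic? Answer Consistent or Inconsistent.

Premise 9 is O(u -> ¬n), but O(u) is not derivable from the premises, so it does not yield O(¬n).
So O(¬n) is not derivable, and the apparent clash with O(n) does not arise.
A world satisfying every obligation exists (e.g. a=false, b=true, c=false, d=true, m=true, n=true, p=false, s=true, u=false, v=false); no atom is both obligatory and forbidden, so the set is consistent.

Consistent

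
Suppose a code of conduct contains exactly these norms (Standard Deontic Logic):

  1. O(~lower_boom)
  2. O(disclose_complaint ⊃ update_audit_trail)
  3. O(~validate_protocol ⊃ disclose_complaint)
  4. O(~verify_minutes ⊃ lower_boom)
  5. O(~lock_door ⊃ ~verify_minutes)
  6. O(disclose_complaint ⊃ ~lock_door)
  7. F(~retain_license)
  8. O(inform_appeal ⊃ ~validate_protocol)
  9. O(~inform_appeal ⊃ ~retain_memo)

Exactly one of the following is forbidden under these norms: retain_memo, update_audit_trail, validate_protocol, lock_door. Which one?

retain_memo

Premise 1 gives O(~lower_boom).
Premise 4, O(~verify_minutes ⊃ lower_boom), contraposes to O(~lower_boom ⊃ verify_minutes); with O(~lower_boom) we get O(verify_minutes).
Premise 5 is O(~lock_door ⊃ ~verify_minutes); contrapositively O(verify_minutes ⊃ lock_door). Since O(verify_minutes) holds, K gives O(lock_door).
Premise 6 is O(disclose_complaint ⊃ ~lock_door); contrapositively O(lock_door ⊃ ~disclose_complaint). Since O(lock_door) holds, K gives O(~disclose_complaint).
Premise 3 is O(~validate_protocol ⊃ disclose_complaint); contrapositively O(~disclose_complaint ⊃ validate_protocol). Since O(~disclose_complaint) holds, K gives O(validate_protocol).
The contrapositive of premise 8 (O(inform_appeal ⊃ ~validate_protocol)) is O(validate_protocol ⊃ ~inform_appeal), and O(validate_protocol) is already established, so O(~inform_appeal).
From O(~inform_appeal) and premise 9, O(~inform_appeal ⊃ ~retain_memo), we obtain O(~retain_memo).
So O(~retain_memo) holds, i.e. retain_memo is forbidden. None of the other listed options is forbidden under the premises.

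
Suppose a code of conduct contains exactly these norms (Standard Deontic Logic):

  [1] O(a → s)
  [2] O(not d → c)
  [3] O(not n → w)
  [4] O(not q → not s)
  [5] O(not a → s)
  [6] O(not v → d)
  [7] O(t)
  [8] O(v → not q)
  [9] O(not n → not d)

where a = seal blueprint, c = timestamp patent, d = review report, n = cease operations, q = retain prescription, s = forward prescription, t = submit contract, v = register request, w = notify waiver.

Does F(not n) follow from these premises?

By case analysis on a: premise 1 gives O(a → s) and premise 5 gives O(not a → s), so O(s) either way.
Premise 4, O(not q → not s), contraposes to O(s → q); with O(s) we get O(q).
Premise 8 is O(v → not q); contrapositively O(q → not v). Since O(q) holds, K gives O(not v).
Applying K to premise 6 (O(not v → d)) and O(not v) yields O(d).
The contrapositive of premise 9 (O(not n → not d)) is O(d → n), and O(d) is already established, so O(n).
Premises 2, 3, 7 do not contribute to this derivation.
So O(n) holds, i.e. F(not n). The claim follows.

Yes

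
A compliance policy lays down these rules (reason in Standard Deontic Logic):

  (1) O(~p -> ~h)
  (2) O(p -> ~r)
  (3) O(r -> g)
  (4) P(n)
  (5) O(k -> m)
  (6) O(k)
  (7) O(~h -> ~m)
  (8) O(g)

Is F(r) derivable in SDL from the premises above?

From premise 6 we have O(k).
From O(k) and premise 5, O(k -> m), we obtain O(m).
Premise 7 is O(~h -> ~m); contrapositively O(m -> h). Since O(m) holds, K gives O(h).
The contrapositive of premise 1 (O(~p -> ~h)) is O(h -> p), and O(h) is already established, so O(p).
With premise 2, O(p -> ~r), the K-axiom yields O(~r).
Premises 3, 4, 8 do not contribute to this derivation.
So O(~r) holds, i.e. F(r). The claim follows.

Yes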